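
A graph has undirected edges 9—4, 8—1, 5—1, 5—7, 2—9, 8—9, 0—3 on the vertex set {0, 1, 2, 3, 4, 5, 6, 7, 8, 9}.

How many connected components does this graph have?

From 0: component {0, 3}.
From 1: component {1, 2, 4, 5, 7, 8, 9}.
From 6: component {6}.
That's 3 components.

3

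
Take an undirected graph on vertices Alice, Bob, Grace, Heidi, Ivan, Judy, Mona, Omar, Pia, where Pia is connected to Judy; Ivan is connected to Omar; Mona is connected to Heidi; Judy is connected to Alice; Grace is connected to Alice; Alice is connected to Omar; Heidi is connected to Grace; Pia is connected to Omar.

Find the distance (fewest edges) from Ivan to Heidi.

4

Distance 0: Ivan.
Distance 1: Omar.
Distance 2: Alice, Pia.
Distance 3: Grace, Judy.
Distance 4: Heidi — contains Heidi.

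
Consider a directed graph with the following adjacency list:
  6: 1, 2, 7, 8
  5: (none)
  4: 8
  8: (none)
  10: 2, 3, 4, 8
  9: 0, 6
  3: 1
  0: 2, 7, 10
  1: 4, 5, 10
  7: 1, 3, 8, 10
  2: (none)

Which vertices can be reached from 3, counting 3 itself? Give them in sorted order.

1, 2, 3, 4, 5, 8, 10

Start at 3.
Its neighbours: 1.
Then their neighbours: 4, 5, 10.
Then next layer: 2, 8.
Nothing further is reachable.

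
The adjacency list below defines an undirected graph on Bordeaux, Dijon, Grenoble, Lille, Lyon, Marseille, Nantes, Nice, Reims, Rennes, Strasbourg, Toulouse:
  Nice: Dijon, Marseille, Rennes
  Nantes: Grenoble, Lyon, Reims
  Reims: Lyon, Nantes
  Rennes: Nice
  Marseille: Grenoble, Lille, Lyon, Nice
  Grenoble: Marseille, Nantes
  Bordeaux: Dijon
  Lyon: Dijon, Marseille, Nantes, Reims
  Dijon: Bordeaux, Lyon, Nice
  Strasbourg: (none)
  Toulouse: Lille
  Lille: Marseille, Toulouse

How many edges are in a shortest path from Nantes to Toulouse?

4

Distance 0: Nantes.
Distance 1: Grenoble, Lyon, Reims.
Distance 2: Dijon, Marseille.
Distance 3: Bordeaux, Lille, Nice.
Distance 4: Rennes, Toulouse — contains Toulouse.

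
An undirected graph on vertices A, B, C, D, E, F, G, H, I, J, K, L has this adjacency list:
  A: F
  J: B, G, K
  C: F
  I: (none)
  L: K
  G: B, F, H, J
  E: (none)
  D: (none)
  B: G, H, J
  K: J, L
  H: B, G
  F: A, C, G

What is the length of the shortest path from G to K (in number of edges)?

2

Distance 0: G.
Distance 1: B, F, H, J.
Distance 2: A, C, K — contains K.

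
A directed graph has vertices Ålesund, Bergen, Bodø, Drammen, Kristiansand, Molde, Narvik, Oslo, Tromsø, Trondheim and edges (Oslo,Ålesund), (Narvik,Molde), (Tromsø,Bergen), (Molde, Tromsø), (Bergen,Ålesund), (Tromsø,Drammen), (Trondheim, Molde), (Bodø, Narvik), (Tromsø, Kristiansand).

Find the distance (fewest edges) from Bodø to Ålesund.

5

Distance 0: Bodø.
Distance 1: Narvik.
Distance 2: Molde.
Distance 3: Tromsø.
Distance 4: Bergen, Drammen, Kristiansand.
Distance 5: Ålesund — contains Ålesund.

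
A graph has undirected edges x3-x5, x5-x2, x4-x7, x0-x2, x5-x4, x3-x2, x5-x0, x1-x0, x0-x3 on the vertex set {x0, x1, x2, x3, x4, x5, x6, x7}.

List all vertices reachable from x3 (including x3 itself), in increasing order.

x0, x1, x2, x3, x4, x5, x7

Start at x3.
Its neighbours: x0, x2, x5.
Then their neighbours: x1, x4.
Then next layer: x7.
Nothing further is reachable.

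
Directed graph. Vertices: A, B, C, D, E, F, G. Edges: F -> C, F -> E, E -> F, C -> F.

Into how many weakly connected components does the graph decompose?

From A: component {A}.
From B: component {B}.
From C: component {C, E, F}.
From D: component {D}.
From G: component {G}.
That's 5 components.

5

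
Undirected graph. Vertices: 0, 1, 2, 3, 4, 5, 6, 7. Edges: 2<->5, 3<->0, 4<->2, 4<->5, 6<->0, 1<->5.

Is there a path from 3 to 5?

Explore from 3.
Distance 1: reach 0.
Distance 2: reach 6.
The search is exhausted without reaching 5; it lies in a different component.

No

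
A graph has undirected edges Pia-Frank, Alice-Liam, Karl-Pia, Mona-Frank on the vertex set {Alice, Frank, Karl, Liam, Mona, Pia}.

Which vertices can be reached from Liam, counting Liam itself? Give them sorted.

Alice, Liam

Start at Liam.
Its neighbours: Alice.
Nothing further is reachable.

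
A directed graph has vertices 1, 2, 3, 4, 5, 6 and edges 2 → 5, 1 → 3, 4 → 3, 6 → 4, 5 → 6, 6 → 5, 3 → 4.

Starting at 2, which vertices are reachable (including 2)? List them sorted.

2, 3, 4, 5, 6

Start at 2.
Its neighbours: 5.
Then their neighbours: 6.
Then next layer: 4.
Then next layer: 3.
Nothing further is reachable.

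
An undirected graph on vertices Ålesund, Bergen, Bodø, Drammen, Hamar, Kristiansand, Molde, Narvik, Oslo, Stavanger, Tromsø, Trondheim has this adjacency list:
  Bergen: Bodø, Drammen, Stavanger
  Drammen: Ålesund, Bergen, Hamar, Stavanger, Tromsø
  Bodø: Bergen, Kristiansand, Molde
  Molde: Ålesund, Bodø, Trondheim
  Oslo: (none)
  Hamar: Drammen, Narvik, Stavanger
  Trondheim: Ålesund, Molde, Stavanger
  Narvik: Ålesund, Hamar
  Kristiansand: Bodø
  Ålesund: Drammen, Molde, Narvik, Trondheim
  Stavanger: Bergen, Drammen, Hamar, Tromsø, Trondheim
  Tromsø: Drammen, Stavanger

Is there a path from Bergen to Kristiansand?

Explore from Bergen.
Distance 1: reach Bodø, Drammen, Stavanger.
Distance 2: reach Ålesund, Hamar, Kristiansand, Molde, Tromsø, Trondheim.
Found Kristiansand.

Yes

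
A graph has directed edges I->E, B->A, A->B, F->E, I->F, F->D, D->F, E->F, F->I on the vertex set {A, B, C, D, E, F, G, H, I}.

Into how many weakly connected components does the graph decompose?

5

From A: component {A, B}.
From C: component {C}.
From D: component {D, E, F, I}.
From G: component {G}.
From H: component {H}.
That's 5 components.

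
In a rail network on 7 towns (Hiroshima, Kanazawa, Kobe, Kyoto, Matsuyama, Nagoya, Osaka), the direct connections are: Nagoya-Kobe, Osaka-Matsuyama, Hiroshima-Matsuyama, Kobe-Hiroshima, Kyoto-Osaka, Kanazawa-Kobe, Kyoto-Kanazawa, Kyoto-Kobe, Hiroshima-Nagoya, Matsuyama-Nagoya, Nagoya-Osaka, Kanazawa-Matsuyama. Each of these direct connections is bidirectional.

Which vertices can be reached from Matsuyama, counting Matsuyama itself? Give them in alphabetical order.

Hiroshima, Kanazawa, Kobe, Kyoto, Matsuyama, Nagoya, Osaka

Start at Matsuyama.
Its neighbours: Hiroshima, Kanazawa, Nagoya, Osaka.
Then their neighbours: Kobe, Kyoto.
Every vertex is now reached.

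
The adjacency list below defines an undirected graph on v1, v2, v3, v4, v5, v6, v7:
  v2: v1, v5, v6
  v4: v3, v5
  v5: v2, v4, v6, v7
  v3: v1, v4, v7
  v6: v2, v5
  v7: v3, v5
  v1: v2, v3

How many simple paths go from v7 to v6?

v7–v3–v1–v2–v5–v6
v7–v3–v1–v2–v6
v7–v3–v4–v5–v2–v6
v7–v3–v4–v5–v6
v7–v5–v2–v6
v7–v5–v4–v3–v1–v2–v6
v7–v5–v6

7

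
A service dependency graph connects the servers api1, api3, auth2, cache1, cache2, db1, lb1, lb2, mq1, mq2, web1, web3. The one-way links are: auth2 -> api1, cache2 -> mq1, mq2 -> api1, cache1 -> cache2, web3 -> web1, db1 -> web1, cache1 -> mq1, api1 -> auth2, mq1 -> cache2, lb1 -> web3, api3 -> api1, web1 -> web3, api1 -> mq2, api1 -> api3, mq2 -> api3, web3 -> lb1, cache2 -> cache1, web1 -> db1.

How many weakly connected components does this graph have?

4

From api1: component {api1, api3, auth2, mq2}.
From cache1: component {cache1, cache2, mq1}.
From db1: component {db1, lb1, web1, web3}.
From lb2: component {lb2}.
That's 4 components.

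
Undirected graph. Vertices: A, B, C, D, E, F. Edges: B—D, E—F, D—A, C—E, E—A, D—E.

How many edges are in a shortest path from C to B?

Distance 0: C.
Distance 1: E.
Distance 2: A, D, F.
Distance 3: B — contains B.

3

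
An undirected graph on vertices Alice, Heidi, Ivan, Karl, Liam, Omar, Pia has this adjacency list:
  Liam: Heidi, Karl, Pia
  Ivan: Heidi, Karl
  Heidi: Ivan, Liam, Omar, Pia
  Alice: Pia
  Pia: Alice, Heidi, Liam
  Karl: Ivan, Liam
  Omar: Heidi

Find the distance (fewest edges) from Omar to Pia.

2

Distance 0: Omar.
Distance 1: Heidi.
Distance 2: Ivan, Liam, Pia — contains Pia.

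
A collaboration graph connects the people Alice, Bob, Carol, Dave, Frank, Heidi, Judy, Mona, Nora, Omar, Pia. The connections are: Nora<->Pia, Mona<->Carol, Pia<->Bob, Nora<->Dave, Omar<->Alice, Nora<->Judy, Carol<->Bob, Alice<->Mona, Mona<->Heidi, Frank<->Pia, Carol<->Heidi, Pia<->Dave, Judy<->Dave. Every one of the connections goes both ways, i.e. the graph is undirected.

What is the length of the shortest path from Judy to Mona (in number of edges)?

Distance 0: Judy.
Distance 1: Dave, Nora.
Distance 2: Pia.
Distance 3: Bob, Frank.
Distance 4: Carol.
Distance 5: Heidi, Mona — contains Mona.

5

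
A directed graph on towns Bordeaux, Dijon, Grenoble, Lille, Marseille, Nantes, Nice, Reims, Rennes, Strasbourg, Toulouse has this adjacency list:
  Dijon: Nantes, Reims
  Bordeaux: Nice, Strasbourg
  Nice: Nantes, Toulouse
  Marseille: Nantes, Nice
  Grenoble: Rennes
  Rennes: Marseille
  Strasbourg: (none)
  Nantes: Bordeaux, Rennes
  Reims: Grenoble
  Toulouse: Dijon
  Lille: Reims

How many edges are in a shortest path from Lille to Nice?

Distance 0: Lille.
Distance 1: Reims.
Distance 2: Grenoble.
Distance 3: Rennes.
Distance 4: Marseille.
Distance 5: Nantes, Nice — contains Nice.

5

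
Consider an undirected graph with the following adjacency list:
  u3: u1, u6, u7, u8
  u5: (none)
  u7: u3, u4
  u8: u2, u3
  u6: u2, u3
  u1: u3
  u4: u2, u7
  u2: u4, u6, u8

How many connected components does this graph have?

2

From u1: component {u1, u2, u3, u4, u6, u7, u8}.
From u5: component {u5}.
That's 2 components.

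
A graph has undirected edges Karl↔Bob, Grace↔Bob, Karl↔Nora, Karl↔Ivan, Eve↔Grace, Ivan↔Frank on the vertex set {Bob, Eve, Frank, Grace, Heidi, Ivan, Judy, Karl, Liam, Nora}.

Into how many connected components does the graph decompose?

4

From Bob: component {Bob, Eve, Frank, Grace, Ivan, Karl, Nora}.
From Heidi: component {Heidi}.
From Judy: component {Judy}.
From Liam: component {Liam}.
That's 4 components.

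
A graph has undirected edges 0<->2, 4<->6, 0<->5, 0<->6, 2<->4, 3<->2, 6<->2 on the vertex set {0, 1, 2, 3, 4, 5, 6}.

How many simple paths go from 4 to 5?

4

4–2–0–5
4–2–6–0–5
4–6–0–5
4–6–2–0–5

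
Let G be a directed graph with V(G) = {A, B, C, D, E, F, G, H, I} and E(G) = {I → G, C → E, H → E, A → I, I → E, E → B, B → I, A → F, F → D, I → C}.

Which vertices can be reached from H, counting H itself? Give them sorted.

Start at H.
Its neighbours: E.
Then their neighbours: B.
Then next layer: I.
Then next layer: C, G.
Nothing further is reachable.

B, C, E, G, H, I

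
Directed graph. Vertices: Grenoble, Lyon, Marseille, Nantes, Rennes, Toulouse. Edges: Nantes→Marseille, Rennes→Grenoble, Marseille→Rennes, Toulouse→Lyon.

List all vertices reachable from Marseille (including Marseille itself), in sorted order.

Start at Marseille.
Its neighbours: Rennes.
Then their neighbours: Grenoble.
Nothing further is reachable.

Grenoble, Marseille, Rennes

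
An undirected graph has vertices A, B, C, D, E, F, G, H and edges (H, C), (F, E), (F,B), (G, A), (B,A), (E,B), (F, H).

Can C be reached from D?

No

D has no edges, so nothing is reachable from it.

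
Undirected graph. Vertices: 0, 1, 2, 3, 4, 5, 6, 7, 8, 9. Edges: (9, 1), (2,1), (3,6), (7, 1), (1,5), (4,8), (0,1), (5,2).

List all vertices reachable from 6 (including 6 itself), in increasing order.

Start at 6.
Its neighbours: 3.
Nothing further is reachable.

3, 6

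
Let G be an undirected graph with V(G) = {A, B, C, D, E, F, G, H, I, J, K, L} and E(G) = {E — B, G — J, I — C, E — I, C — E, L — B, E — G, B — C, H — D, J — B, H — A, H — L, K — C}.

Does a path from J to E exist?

Yes

Explore from J.
Distance 1: reach B, G.
Distance 2: reach C, E, L.
Found E.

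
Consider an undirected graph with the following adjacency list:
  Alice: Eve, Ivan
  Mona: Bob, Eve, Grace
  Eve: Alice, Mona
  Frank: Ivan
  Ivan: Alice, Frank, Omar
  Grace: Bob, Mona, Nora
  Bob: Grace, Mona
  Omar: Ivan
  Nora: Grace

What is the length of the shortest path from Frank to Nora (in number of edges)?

Distance 0: Frank.
Distance 1: Ivan.
Distance 2: Alice, Omar.
Distance 3: Eve.
Distance 4: Mona.
Distance 5: Bob, Grace.
Distance 6: Nora — contains Nora.

6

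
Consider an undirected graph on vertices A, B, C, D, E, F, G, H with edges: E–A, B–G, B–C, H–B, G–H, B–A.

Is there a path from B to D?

Explore from B.
Distance 1: reach A, C, G, H.
Distance 2: reach E.
The search is exhausted without reaching D; it lies in a different component.

No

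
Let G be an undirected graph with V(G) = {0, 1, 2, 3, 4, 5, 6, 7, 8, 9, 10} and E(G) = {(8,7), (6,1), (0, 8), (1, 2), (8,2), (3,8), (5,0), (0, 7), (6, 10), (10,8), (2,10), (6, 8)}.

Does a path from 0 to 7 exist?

Yes

Explore from 0.
Distance 1: reach 5, 7, 8.
Found 7.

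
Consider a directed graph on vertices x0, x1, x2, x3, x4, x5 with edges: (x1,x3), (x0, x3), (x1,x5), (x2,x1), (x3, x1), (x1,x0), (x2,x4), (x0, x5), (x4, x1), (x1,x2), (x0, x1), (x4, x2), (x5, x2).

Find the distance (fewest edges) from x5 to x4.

2

Distance 0: x5.
Distance 1: x2.
Distance 2: x1, x4 — contains x4.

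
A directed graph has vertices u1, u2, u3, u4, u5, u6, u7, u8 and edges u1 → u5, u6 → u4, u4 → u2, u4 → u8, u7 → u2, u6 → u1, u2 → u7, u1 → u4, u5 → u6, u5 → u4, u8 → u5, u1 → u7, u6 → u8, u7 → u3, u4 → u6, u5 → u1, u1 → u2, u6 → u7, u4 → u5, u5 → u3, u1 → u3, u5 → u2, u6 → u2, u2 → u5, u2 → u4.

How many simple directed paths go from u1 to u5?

u1→u2→u4→u5
u1→u2→u4→u6→u8→u5
u1→u2→u4→u8→u5
u1→u2→u5
u1→u4→u2→u5
u1→u4→u5
u1→u4→u6→u2→u5
u1→u4→u6→u7→u2→u5
u1→u4→u6→u8→u5
u1→u4→u8→u5
u1→u5
u1→u7→u2→u4→u5
u1→u7→u2→u4→u6→u8→u5
u1→u7→u2→u4→u8→u5
u1→u7→u2→u5

15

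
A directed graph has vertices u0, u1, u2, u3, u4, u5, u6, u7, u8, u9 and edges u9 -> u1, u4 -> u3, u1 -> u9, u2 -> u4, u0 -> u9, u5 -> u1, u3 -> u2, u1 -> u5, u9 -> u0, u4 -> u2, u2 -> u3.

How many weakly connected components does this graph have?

From u0: component {u0, u1, u5, u9}.
From u2: component {u2, u3, u4}.
From u6: component {u6}.
From u7: component {u7}.
From u8: component {u8}.
That's 5 components.

5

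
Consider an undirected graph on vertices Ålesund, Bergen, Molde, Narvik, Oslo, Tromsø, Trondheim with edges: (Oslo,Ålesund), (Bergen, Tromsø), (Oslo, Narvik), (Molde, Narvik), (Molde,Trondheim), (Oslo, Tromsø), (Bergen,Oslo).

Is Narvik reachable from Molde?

Explore from Molde.
Distance 1: reach Narvik, Trondheim.
Found Narvik.

Yes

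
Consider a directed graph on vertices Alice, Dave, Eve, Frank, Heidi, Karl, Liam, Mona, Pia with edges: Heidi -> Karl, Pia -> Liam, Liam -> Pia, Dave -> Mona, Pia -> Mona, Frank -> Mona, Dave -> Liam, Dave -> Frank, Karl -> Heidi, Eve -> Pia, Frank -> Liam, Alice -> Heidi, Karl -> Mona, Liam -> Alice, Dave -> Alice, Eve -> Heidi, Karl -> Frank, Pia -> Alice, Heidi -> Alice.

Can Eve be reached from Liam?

No

Explore from Liam.
Distance 1: reach Alice, Pia.
Distance 2: reach Heidi, Mona.
Distance 3: reach Karl.
Distance 4: reach Frank.
The search from Liam is exhausted; no directed path reaches Eve.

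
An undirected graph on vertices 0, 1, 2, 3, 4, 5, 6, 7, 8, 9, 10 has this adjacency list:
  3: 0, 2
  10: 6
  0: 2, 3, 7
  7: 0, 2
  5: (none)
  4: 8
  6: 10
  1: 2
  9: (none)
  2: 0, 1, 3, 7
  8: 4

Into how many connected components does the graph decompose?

From 0: component {0, 1, 2, 3, 7}.
From 4: component {4, 8}.
From 5: component {5}.
From 6: component {6, 10}.
From 9: component {9}.
That's 5 components.

5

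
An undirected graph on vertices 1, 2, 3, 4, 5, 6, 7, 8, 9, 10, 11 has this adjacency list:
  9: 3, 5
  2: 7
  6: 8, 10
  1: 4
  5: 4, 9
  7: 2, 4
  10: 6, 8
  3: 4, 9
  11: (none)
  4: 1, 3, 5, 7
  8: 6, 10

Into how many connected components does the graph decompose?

From 1: component {1, 2, 3, 4, 5, 7, 9}.
From 6: component {6, 8, 10}.
From 11: component {11}.
That's 3 components.

3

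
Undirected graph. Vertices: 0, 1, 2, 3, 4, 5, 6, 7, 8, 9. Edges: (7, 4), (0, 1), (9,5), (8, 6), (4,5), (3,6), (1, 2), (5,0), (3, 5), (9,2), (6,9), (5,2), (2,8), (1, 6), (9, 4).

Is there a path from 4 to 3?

Yes

Explore from 4.
Distance 1: reach 5, 7, 9.
Distance 2: reach 0, 2, 3, 6.
Found 3.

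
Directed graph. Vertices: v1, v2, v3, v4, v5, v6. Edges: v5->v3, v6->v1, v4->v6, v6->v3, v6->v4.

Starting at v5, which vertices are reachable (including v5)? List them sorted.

Start at v5.
Its neighbours: v3.
Nothing further is reachable.

v3, v5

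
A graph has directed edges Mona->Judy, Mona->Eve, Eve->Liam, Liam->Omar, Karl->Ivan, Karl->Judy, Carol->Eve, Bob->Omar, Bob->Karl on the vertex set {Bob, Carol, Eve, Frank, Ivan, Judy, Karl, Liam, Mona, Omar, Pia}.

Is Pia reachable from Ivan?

No

Ivan has no outgoing edges, so nothing is reachable from it.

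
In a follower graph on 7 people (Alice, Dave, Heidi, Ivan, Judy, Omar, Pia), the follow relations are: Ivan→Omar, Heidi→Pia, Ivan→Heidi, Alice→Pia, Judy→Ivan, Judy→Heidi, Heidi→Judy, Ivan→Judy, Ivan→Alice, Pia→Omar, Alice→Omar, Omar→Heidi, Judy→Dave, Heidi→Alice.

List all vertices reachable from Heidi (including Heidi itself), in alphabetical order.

Start at Heidi.
Its neighbours: Alice, Judy, Pia.
Then their neighbours: Dave, Ivan, Omar.
Every vertex is now reached.

Alice, Dave, Heidi, Ivan, Judy, Omar, Pia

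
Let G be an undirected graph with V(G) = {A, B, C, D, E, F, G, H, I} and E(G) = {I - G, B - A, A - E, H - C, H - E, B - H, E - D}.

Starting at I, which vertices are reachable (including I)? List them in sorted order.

Start at I.
Its neighbours: G.
Nothing further is reachable.

G, I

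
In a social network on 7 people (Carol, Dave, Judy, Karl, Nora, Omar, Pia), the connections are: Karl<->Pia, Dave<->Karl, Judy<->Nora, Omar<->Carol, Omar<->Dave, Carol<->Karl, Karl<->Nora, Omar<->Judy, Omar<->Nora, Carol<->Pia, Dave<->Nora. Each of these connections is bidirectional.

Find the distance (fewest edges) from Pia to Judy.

Distance 0: Pia.
Distance 1: Carol, Karl.
Distance 2: Dave, Nora, Omar.
Distance 3: Judy — contains Judy.

3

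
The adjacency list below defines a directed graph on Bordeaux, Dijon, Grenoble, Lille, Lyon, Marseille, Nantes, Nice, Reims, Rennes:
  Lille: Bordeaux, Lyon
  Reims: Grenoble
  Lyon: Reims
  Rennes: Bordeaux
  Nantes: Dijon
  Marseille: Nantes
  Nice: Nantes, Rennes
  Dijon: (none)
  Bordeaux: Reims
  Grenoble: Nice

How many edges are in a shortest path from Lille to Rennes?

Distance 0: Lille.
Distance 1: Bordeaux, Lyon.
Distance 2: Reims.
Distance 3: Grenoble.
Distance 4: Nice.
Distance 5: Nantes, Rennes — contains Rennes.

5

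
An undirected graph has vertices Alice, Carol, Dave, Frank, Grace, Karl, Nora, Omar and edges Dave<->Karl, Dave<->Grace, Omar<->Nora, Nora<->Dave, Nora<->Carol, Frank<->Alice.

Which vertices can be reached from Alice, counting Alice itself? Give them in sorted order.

Start at Alice.
Its neighbours: Frank.
Nothing further is reachable.

Alice, Frank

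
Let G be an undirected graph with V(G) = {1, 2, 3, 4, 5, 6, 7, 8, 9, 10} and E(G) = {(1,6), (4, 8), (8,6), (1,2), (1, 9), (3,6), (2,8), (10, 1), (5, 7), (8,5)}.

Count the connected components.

1

From 1: component {1, 2, 3, 4, 5, 6, 7, 8, 9, 10}.
That's 1 component.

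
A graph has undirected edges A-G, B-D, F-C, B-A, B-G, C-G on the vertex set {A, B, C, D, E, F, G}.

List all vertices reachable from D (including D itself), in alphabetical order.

A, B, C, D, F, G

Start at D.
Its neighbours: B.
Then their neighbours: A, G.
Then next layer: C.
Then next layer: F.
Nothing further is reachable.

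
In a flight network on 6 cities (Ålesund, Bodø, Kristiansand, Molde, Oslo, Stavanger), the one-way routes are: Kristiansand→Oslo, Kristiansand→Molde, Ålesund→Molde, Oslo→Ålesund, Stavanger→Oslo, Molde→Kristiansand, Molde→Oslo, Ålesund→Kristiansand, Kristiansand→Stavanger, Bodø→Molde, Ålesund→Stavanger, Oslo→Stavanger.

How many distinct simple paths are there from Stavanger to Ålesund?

Stavanger→Oslo→Ålesund

1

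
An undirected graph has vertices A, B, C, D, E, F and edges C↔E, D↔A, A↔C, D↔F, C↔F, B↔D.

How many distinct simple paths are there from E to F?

2

E–C–A–D–F
E–C–F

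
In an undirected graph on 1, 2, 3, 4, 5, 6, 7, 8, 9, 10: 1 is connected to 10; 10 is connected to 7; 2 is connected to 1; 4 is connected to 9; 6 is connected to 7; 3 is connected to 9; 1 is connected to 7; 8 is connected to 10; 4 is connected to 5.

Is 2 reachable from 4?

Explore from 4.
Distance 1: reach 5, 9.
Distance 2: reach 3.
The search is exhausted without reaching 2; it lies in a different component.

No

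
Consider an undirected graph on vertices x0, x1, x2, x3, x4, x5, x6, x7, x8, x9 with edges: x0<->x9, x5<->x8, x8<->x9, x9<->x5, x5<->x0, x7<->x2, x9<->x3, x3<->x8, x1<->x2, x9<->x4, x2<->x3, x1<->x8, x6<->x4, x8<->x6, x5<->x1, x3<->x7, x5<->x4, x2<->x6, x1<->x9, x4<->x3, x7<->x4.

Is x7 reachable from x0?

Explore from x0.
Distance 1: reach x5, x9.
Distance 2: reach x1, x3, x4, x8.
Distance 3: reach x2, x6, x7.
Found x7.

Yes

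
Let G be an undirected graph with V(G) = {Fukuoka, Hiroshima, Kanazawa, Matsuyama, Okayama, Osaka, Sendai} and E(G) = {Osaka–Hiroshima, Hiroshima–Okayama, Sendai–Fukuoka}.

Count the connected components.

From Fukuoka: component {Fukuoka, Sendai}.
From Hiroshima: component {Hiroshima, Okayama, Osaka}.
From Kanazawa: component {Kanazawa}.
From Matsuyama: component {Matsuyama}.
That's 4 components.

4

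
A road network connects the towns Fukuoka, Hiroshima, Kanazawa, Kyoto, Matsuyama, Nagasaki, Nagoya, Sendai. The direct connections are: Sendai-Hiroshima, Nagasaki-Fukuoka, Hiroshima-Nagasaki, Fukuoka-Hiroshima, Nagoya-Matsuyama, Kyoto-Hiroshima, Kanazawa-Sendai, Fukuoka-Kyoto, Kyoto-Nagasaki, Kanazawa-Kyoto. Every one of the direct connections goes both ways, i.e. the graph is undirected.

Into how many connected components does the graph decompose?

2

From Fukuoka: component {Fukuoka, Hiroshima, Kanazawa, Kyoto, Nagasaki, Sendai}.
From Matsuyama: component {Matsuyama, Nagoya}.
That's 2 components.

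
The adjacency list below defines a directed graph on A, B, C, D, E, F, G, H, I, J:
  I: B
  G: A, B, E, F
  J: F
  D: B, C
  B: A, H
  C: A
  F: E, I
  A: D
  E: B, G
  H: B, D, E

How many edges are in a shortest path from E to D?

Distance 0: E.
Distance 1: B, G.
Distance 2: A, F, H.
Distance 3: D, I — contains D.

3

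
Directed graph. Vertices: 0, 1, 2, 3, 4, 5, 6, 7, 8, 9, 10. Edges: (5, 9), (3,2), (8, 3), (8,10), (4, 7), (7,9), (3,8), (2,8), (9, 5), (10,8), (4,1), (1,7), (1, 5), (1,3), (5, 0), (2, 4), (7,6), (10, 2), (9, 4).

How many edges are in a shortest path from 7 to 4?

Distance 0: 7.
Distance 1: 6, 9.
Distance 2: 4, 5 — contains 4.

2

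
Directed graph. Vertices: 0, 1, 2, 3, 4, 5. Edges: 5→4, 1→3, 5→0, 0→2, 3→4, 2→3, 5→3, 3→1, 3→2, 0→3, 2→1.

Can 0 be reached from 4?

No

4 has no outgoing edges, so nothing is reachable from it.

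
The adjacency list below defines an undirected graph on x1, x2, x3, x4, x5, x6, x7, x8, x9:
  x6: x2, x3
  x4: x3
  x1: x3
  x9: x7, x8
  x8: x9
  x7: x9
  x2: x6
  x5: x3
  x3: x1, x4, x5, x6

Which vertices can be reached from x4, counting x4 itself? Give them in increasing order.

Start at x4.
Its neighbours: x3.
Then their neighbours: x1, x5, x6.
Then next layer: x2.
Nothing further is reachable.

x1, x2, x3, x4, x5, x6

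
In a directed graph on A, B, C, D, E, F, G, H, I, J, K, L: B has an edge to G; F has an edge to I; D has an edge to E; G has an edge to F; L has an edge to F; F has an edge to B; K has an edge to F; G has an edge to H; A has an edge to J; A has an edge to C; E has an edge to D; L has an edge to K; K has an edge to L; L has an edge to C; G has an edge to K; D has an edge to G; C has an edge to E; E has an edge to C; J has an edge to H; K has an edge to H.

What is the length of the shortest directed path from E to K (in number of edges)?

Distance 0: E.
Distance 1: C, D.
Distance 2: G.
Distance 3: F, H, K — contains K.

3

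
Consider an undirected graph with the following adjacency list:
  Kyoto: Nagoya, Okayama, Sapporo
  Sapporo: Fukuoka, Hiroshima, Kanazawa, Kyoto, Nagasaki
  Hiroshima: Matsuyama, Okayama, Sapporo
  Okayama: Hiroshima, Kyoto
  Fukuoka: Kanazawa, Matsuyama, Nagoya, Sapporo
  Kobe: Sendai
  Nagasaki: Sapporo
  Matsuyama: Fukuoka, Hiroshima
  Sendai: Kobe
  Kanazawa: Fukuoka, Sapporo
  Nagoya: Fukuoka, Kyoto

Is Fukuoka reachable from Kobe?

Explore from Kobe.
Distance 1: reach Sendai.
The search is exhausted without reaching Fukuoka; it lies in a different component.

No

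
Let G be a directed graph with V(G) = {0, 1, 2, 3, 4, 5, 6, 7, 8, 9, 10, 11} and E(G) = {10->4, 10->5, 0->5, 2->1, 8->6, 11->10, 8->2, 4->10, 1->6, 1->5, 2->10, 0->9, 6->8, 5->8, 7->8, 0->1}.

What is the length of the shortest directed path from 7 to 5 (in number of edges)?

4

Distance 0: 7.
Distance 1: 8.
Distance 2: 2, 6.
Distance 3: 1, 10.
Distance 4: 4, 5 — contains 5.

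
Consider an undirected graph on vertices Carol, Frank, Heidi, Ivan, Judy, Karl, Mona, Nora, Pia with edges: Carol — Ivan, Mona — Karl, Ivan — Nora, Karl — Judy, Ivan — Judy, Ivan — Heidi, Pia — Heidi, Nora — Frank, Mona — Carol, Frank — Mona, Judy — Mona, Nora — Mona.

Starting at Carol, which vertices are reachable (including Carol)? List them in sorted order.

Carol, Frank, Heidi, Ivan, Judy, Karl, Mona, Nora, Pia

Start at Carol.
Its neighbours: Ivan, Mona.
Then their neighbours: Frank, Heidi, Judy, Karl, Nora.
Then next layer: Pia.
Every vertex is now reached.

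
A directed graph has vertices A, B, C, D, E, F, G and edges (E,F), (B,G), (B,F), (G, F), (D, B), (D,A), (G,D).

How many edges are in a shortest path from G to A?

2

Distance 0: G.
Distance 1: D, F.
Distance 2: A, B — contains A.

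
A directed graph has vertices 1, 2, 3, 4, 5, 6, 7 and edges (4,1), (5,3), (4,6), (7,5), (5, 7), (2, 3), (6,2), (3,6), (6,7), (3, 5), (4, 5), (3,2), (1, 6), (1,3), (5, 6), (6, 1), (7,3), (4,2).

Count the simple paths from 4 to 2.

18

4→1→3→2
4→1→3→5→6→2
4→1→3→6→2
4→1→6→2
4→1→6→7→3→2
4→1→6→7→5→3→2
4→2
4→5→3→2
... and 10 more.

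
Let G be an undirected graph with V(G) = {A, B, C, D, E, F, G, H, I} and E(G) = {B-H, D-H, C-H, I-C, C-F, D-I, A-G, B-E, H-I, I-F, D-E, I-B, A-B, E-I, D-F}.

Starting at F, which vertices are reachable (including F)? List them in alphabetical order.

A, B, C, D, E, F, G, H, I

Start at F.
Its neighbours: C, D, I.
Then their neighbours: B, E, H.
Then next layer: A.
Then next layer: G.
Every vertex is now reached.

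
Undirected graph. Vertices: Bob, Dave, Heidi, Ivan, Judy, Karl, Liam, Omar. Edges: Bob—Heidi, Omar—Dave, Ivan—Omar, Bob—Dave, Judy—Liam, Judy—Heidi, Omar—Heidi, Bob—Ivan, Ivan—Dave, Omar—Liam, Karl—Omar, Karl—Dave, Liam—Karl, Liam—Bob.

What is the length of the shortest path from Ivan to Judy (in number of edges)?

Distance 0: Ivan.
Distance 1: Bob, Dave, Omar.
Distance 2: Heidi, Karl, Liam.
Distance 3: Judy — contains Judy.

3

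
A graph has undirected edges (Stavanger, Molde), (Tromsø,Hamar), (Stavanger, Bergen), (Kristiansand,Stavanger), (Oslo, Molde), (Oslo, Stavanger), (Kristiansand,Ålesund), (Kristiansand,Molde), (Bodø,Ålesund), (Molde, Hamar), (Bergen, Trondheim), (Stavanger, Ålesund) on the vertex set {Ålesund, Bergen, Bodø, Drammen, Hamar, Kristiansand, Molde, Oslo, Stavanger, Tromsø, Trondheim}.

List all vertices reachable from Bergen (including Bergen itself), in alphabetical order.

Ålesund, Bergen, Bodø, Hamar, Kristiansand, Molde, Oslo, Stavanger, Tromsø, Trondheim

Start at Bergen.
Its neighbours: Stavanger, Trondheim.
Then their neighbours: Ålesund, Kristiansand, Molde, Oslo.
Then next layer: Bodø, Hamar.
Then next layer: Tromsø.
Nothing further is reachable.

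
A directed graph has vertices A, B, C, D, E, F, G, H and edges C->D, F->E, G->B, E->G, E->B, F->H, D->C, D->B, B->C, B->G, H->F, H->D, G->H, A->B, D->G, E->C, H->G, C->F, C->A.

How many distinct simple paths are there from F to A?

F→E→B→C→A
F→E→B→G→H→D→C→A
F→E→C→A
F→E→G→B→C→A
F→E→G→H→D→B→C→A
F→E→G→H→D→C→A
F→H→D→B→C→A
F→H→D→C→A
F→H→D→G→B→C→A
F→H→G→B→C→A

10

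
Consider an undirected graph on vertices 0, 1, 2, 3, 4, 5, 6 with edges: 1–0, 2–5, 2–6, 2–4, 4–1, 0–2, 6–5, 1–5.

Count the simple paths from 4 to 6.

7

4–1–0–2–5–6
4–1–0–2–6
4–1–5–2–6
4–1–5–6
4–2–0–1–5–6
4–2–5–6
4–2–6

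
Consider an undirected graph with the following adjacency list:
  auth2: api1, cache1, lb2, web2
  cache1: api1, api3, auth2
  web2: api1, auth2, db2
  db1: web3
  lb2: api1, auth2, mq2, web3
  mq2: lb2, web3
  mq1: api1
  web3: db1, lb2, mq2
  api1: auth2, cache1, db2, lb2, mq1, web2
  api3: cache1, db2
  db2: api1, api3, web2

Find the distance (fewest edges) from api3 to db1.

Distance 0: api3.
Distance 1: cache1, db2.
Distance 2: api1, auth2, web2.
Distance 3: lb2, mq1.
Distance 4: mq2, web3.
Distance 5: db1 — contains db1.

5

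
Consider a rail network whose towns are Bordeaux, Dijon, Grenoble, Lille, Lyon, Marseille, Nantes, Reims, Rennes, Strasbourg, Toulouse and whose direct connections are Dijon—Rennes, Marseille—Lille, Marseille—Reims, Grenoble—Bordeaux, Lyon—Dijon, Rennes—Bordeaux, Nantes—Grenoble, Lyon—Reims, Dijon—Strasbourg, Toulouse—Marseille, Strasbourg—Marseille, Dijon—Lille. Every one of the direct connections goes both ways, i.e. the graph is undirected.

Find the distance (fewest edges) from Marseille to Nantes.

6

Distance 0: Marseille.
Distance 1: Lille, Reims, Strasbourg, Toulouse.
Distance 2: Dijon, Lyon.
Distance 3: Rennes.
Distance 4: Bordeaux.
Distance 5: Grenoble.
Distance 6: Nantes — contains Nantes.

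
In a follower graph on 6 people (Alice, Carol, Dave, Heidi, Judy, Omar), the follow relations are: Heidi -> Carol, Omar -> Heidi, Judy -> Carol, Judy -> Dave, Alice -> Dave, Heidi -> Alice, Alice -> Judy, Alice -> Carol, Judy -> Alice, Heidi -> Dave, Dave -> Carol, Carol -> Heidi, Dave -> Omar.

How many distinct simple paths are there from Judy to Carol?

Judy→Alice→Carol
Judy→Alice→Dave→Carol
Judy→Alice→Dave→Omar→Heidi→Carol
Judy→Carol
Judy→Dave→Carol
Judy→Dave→Omar→Heidi→Alice→Carol
Judy→Dave→Omar→Heidi→Carol

7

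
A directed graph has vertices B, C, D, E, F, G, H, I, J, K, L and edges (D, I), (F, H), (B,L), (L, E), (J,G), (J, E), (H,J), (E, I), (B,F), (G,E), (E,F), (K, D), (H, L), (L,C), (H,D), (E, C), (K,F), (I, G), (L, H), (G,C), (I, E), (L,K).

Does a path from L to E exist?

Yes

Explore from L.
Distance 1: reach C, E, H, K.
Found E.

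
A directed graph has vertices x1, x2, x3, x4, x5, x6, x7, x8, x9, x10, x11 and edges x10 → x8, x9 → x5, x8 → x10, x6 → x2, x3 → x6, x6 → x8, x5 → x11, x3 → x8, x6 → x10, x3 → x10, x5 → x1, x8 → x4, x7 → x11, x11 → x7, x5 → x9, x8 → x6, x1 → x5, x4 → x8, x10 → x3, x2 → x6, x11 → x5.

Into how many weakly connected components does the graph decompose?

From x1: component {x1, x5, x7, x9, x11}.
From x2: component {x2, x3, x4, x6, x8, x10}.
That's 2 components.

2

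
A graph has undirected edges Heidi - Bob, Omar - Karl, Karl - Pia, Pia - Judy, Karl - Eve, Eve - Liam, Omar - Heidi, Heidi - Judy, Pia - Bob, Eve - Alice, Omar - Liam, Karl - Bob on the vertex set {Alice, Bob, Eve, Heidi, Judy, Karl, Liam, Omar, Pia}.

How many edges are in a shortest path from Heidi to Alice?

4

Distance 0: Heidi.
Distance 1: Bob, Judy, Omar.
Distance 2: Karl, Liam, Pia.
Distance 3: Eve.
Distance 4: Alice — contains Alice.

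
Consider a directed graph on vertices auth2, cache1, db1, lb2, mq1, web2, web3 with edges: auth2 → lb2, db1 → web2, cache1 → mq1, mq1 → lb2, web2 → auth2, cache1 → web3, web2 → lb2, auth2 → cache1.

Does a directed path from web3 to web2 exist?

No

web3 has no outgoing edges, so nothing is reachable from it.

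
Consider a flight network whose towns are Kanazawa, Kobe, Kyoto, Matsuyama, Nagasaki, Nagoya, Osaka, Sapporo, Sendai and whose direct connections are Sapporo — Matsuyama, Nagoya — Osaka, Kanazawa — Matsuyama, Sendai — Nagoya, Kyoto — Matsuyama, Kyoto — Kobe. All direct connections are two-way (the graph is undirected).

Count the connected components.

3

From Kanazawa: component {Kanazawa, Kobe, Kyoto, Matsuyama, Sapporo}.
From Nagasaki: component {Nagasaki}.
From Nagoya: component {Nagoya, Osaka, Sendai}.
That's 3 components.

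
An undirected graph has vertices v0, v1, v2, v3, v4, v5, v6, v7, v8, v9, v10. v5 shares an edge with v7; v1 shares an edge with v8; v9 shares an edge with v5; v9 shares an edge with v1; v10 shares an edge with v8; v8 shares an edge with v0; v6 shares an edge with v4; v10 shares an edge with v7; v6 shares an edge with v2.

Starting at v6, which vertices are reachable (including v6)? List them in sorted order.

Start at v6.
Its neighbours: v2, v4.
Nothing further is reachable.

v2, v4, v6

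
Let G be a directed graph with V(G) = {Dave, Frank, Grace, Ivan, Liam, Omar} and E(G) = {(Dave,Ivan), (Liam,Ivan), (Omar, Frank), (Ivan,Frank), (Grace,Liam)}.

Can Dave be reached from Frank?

No

Frank has no outgoing edges, so nothing is reachable from it.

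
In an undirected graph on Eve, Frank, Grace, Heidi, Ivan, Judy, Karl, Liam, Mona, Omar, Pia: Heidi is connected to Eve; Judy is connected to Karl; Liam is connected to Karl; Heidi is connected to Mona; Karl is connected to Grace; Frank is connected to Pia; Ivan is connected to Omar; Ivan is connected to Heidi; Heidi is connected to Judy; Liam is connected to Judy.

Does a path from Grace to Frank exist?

Explore from Grace.
Distance 1: reach Karl.
Distance 2: reach Judy, Liam.
Distance 3: reach Heidi.
Distance 4: reach Eve, Ivan, Mona.
Distance 5: reach Omar.
The search is exhausted without reaching Frank; it lies in a different component.

No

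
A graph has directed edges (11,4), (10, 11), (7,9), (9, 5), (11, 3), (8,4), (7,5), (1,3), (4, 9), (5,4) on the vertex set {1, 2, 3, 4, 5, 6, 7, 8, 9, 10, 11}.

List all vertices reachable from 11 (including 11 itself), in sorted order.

Start at 11.
Its neighbours: 3, 4.
Then their neighbours: 9.
Then next layer: 5.
Nothing further is reachable.

3, 4, 5, 9, 11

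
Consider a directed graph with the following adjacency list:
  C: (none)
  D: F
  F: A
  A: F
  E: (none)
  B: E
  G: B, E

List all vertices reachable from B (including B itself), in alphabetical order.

Start at B.
Its neighbours: E.
Nothing further is reachable.

B, E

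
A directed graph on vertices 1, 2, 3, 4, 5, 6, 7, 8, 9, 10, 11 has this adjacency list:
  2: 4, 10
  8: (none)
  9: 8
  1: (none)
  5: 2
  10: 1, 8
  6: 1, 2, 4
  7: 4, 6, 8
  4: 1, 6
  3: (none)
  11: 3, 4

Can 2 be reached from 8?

No

8 has no outgoing edges, so nothing is reachable from it.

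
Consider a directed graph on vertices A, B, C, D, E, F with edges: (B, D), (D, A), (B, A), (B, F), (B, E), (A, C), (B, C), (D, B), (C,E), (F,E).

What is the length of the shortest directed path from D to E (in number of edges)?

Distance 0: D.
Distance 1: A, B.
Distance 2: C, E, F — contains E.

2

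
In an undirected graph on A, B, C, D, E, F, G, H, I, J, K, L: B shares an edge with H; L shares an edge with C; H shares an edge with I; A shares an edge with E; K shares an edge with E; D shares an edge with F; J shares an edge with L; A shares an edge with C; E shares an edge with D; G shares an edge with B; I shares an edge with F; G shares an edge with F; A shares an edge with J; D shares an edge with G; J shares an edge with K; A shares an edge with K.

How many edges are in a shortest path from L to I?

6

Distance 0: L.
Distance 1: C, J.
Distance 2: A, K.
Distance 3: E.
Distance 4: D.
Distance 5: F, G.
Distance 6: B, I — contains I.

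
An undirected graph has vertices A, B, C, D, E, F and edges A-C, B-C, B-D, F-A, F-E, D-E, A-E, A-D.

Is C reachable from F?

Yes

Explore from F.
Distance 1: reach A, E.
Distance 2: reach C, D.
Found C.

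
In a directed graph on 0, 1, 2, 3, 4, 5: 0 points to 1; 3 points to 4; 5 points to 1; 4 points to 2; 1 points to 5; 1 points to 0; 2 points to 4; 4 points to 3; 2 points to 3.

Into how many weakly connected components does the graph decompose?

2

From 0: component {0, 1, 5}.
From 2: component {2, 3, 4}.
That's 2 components.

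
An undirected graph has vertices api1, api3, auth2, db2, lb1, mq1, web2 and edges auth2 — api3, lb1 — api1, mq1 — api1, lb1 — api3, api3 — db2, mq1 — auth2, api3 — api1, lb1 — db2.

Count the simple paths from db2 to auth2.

db2–api3–api1–mq1–auth2
db2–api3–auth2
db2–api3–lb1–api1–mq1–auth2
db2–lb1–api1–api3–auth2
db2–lb1–api1–mq1–auth2
db2–lb1–api3–api1–mq1–auth2
db2–lb1–api3–auth2

7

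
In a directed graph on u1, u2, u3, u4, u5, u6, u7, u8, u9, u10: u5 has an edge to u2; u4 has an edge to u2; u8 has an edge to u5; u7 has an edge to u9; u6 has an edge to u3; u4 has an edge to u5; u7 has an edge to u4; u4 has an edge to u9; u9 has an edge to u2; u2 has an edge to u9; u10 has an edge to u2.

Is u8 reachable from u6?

No

Explore from u6.
Distance 1: reach u3.
The search from u6 is exhausted; no directed path reaches u8.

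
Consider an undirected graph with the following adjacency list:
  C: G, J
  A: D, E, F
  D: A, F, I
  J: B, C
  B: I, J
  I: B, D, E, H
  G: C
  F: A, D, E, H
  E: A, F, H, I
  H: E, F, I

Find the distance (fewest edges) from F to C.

Distance 0: F.
Distance 1: A, D, E, H.
Distance 2: I.
Distance 3: B.
Distance 4: J.
Distance 5: C — contains C.

5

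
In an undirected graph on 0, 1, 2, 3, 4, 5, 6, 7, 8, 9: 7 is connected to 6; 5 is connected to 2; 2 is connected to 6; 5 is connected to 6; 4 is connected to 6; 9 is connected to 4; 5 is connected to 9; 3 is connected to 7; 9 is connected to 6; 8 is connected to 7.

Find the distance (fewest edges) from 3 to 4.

3

Distance 0: 3.
Distance 1: 7.
Distance 2: 6, 8.
Distance 3: 2, 4, 5, 9 — contains 4.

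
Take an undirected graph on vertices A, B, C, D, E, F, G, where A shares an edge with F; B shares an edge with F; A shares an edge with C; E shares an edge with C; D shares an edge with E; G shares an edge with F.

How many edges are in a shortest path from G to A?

Distance 0: G.
Distance 1: F.
Distance 2: A, B — contains A.

2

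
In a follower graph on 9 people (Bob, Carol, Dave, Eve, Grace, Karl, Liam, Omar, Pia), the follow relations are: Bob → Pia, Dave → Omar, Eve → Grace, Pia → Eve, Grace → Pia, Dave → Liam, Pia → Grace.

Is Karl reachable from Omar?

No

Omar has no outgoing edges, so nothing is reachable from it.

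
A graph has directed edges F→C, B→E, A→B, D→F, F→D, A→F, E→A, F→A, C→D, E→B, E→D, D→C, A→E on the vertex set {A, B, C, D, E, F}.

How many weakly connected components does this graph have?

1

From A: component {A, B, C, D, E, F}.
That's 1 component.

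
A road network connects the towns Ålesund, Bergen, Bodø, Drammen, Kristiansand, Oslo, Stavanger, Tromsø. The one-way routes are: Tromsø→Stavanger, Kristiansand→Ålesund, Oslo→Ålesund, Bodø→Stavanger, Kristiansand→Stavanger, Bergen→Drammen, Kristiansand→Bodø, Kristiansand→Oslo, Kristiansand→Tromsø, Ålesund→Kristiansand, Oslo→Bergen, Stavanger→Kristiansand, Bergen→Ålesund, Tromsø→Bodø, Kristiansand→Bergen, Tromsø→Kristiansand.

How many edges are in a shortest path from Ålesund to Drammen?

Distance 0: Ålesund.
Distance 1: Kristiansand.
Distance 2: Bergen, Bodø, Oslo, Stavanger, Tromsø.
Distance 3: Drammen — contains Drammen.

3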